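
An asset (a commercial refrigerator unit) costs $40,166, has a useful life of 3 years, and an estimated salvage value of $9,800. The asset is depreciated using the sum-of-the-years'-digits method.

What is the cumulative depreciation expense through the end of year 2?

$25,305

Depreciable base = $40,166 − $9,800 = $30,366.
Sum of the years' digits = 3+2+1 = 6.
Year 1: $30,366 × 3/6 = $15,183. Book value $24,983.
Year 2: $30,366 × 2/6 = $10,122. Book value $14,861.
Accumulated through year 2 = $40,166 − $14,861 = $25,305.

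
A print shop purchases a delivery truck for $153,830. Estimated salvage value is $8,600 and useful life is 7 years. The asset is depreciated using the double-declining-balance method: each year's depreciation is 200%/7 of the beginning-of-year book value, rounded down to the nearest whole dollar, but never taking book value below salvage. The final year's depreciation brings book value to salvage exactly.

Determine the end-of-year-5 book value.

$28,603

Depreciable base = $153,830 − $8,600 = $145,230.
Year 1: ⌊$153,830 × 200%/7⌋ = $43,951. Book value $109,879.
Year 2: ⌊$109,879 × 200%/7⌋ = $31,394. Book value $78,485.
Year 3: ⌊$78,485 × 200%/7⌋ = $22,424. Book value $56,061.
Year 4: ⌊$56,061 × 200%/7⌋ = $16,017. Book value $40,044.
Year 5: ⌊$40,044 × 200%/7⌋ = $11,441. Book value $28,603.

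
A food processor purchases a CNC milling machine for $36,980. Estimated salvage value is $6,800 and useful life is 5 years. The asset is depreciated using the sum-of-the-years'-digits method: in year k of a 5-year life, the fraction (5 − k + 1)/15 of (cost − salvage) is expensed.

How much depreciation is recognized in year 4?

Depreciable base = $36,980 − $6,800 = $30,180.
Sum of the years' digits = 5+4+3+2+1 = 15.
Year 1: $30,180 × 5/15 = $10,060. Book value $26,920.
Year 2: $30,180 × 4/15 = $8,048. Book value $18,872.
Year 3: $30,180 × 3/15 = $6,036. Book value $12,836.
Year 4: $30,180 × 2/15 = $4,024. Book value $8,812.

$4,024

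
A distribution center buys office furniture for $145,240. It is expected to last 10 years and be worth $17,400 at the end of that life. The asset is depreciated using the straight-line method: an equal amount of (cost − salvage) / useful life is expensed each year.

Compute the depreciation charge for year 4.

$12,784

Depreciable base = $145,240 − $17,400 = $127,840.
Annual expense = $127,840 / 10 = $12,784.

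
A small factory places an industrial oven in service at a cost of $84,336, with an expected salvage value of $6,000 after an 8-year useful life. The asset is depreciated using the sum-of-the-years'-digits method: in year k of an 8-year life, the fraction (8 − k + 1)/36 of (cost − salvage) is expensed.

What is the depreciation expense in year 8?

$2,176

Depreciable base = $84,336 − $6,000 = $78,336.
Sum of the years' digits = 8+7+6+5+4+3+2+1 = 36.
Year 1: $78,336 × 8/36 = $17,408. Book value $66,928.
Year 2: $78,336 × 7/36 = $15,232. Book value $51,696.
Year 3: $78,336 × 6/36 = $13,056. Book value $38,640.
Year 4: $78,336 × 5/36 = $10,880. Book value $27,760.
Year 5: $78,336 × 4/36 = $8,704. Book value $19,056.
Year 6: $78,336 × 3/36 = $6,528. Book value $12,528.
Year 7: $78,336 × 2/36 = $4,352. Book value $8,176.
Year 8: $78,336 × 1/36 = $2,176. Book value $6,000.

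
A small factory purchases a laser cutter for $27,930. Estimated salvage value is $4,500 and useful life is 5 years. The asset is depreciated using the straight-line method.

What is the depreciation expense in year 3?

$4,686

Depreciable base = $27,930 − $4,500 = $23,430.
Annual expense = $23,430 / 5 = $4,686.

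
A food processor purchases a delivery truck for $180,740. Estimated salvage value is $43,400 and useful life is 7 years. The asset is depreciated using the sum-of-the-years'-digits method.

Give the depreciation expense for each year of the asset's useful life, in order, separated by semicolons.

$34,335; $29,430; $24,525; $19,620; $14,715; $9,810; $4,905

Depreciable base = $180,740 − $43,400 = $137,340.
Sum of the years' digits = 7+6+5+4+3+2+1 = 28.
Year 1: $137,340 × 7/28 = $34,335. Book value $146,405.
Year 2: $137,340 × 6/28 = $29,430. Book value $116,975.
Year 3: $137,340 × 5/28 = $24,525. Book value $92,450.
Year 4: $137,340 × 4/28 = $19,620. Book value $72,830.
Year 5: $137,340 × 3/28 = $14,715. Book value $58,115.
Year 6: $137,340 × 2/28 = $9,810. Book value $48,305.
Year 7: $137,340 × 1/28 = $4,905. Book value $43,400.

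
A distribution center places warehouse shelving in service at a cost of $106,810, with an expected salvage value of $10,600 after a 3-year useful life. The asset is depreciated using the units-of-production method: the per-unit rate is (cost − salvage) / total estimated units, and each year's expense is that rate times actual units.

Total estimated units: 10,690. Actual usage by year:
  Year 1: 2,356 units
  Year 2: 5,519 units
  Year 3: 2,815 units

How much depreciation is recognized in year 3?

$25,335

Depreciable base = $106,810 − $10,600 = $96,210.
Rate = $96,210 / 10,690 units = $9 per unit.
Year 1: 2,356 × $9 = $21,204. Book value $85,606.
Year 2: 5,519 × $9 = $49,671. Book value $35,935.
Year 3: 2,815 × $9 = $25,335. Book value $10,600.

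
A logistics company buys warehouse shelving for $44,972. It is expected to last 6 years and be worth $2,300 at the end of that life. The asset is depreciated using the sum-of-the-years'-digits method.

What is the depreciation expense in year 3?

Depreciable base = $44,972 − $2,300 = $42,672.
Sum of the years' digits = 6+5+4+3+2+1 = 21.
Year 1: $42,672 × 6/21 = $12,192. Book value $32,780.
Year 2: $42,672 × 5/21 = $10,160. Book value $22,620.
Year 3: $42,672 × 4/21 = $8,128. Book value $14,492.

$8,128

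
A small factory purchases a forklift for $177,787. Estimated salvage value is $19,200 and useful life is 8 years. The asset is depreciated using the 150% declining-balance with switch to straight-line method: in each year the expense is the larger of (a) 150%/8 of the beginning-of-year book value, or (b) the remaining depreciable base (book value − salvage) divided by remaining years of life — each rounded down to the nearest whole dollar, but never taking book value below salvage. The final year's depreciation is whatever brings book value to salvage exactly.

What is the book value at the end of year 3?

Depreciable base = $177,787 − $19,200 = $158,587.
Year 1: DB = ⌊$177,787 × 150%/8⌋ = $33,335; SL = ⌊$158,587/8⌋ = $19,823 → take DB $33,335. Book value $144,452.
Year 2: DB = ⌊$144,452 × 150%/8⌋ = $27,084; SL = ⌊$125,252/7⌋ = $17,893 → take DB $27,084. Book value $117,368.
Year 3: DB = ⌊$117,368 × 150%/8⌋ = $22,006; SL = ⌊$98,168/6⌋ = $16,361 → take DB $22,006. Book value $95,362.

$95,362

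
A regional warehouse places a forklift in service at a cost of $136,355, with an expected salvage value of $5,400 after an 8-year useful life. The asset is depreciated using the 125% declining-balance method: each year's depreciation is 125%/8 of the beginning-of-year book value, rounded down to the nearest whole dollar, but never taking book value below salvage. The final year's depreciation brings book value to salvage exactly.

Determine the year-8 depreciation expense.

$36,114

Depreciable base = $136,355 − $5,400 = $130,955.
Year 1: ⌊$136,355 × 125%/8⌋ = $21,305. Book value $115,050.
Year 2: ⌊$115,050 × 125%/8⌋ = $17,976. Book value $97,074.
Year 3: ⌊$97,074 × 125%/8⌋ = $15,167. Book value $81,907.
Year 4: ⌊$81,907 × 125%/8⌋ = $12,797. Book value $69,110.
Year 5: ⌊$69,110 × 125%/8⌋ = $10,798. Book value $58,312.
Year 6: ⌊$58,312 × 125%/8⌋ = $9,111. Book value $49,201.
Year 7: ⌊$49,201 × 125%/8⌋ = $7,687. Book value $41,514.
Year 8 (final): $41,514 − $5,400 = $36,114. Book value $5,400.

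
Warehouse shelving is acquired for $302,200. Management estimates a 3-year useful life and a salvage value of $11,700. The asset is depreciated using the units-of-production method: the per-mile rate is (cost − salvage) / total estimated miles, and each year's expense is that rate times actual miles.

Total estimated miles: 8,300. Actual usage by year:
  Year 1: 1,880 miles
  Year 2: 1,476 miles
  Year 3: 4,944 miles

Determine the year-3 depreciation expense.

Depreciable base = $302,200 − $11,700 = $290,500.
Rate = $290,500 / 8,300 miles = $35 per mile.
Year 1: 1,880 × $35 = $65,800. Book value $236,400.
Year 2: 1,476 × $35 = $51,660. Book value $184,740.
Year 3: 4,944 × $35 = $173,040. Book value $11,700.

$173,040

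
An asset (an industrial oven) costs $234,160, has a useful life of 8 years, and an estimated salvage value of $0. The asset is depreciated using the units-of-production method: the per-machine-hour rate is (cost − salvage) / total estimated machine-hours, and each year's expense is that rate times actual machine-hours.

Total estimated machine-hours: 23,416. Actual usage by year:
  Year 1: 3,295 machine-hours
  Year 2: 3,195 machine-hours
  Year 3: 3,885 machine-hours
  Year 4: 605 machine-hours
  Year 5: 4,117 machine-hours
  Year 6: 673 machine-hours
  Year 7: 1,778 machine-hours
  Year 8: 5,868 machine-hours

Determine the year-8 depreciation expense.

$58,680

Depreciable base = $234,160 − $0 = $234,160.
Rate = $234,160 / 23,416 machine-hours = $10 per machine-hour.
Year 1: 3,295 × $10 = $32,950. Book value $201,210.
Year 2: 3,195 × $10 = $31,950. Book value $169,260.
Year 3: 3,885 × $10 = $38,850. Book value $130,410.
Year 4: 605 × $10 = $6,050. Book value $124,360.
Year 5: 4,117 × $10 = $41,170. Book value $83,190.
Year 6: 673 × $10 = $6,730. Book value $76,460.
Year 7: 1,778 × $10 = $17,780. Book value $58,680.
Year 8: 5,868 × $10 = $58,680. Book value $0.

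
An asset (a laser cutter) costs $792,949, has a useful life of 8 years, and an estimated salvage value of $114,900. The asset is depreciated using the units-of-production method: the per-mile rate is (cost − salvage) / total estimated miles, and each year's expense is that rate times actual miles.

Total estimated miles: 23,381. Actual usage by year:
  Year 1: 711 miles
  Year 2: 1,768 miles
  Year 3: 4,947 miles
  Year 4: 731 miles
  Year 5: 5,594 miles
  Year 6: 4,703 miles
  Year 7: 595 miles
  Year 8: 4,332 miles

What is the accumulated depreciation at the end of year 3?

$215,354

Depreciable base = $792,949 − $114,900 = $678,049.
Rate = $678,049 / 23,381 miles = $29 per mile.
Year 1: 711 × $29 = $20,619. Book value $772,330.
Year 2: 1,768 × $29 = $51,272. Book value $721,058.
Year 3: 4,947 × $29 = $143,463. Book value $577,595.
Accumulated through year 3 = $792,949 − $577,595 = $215,354.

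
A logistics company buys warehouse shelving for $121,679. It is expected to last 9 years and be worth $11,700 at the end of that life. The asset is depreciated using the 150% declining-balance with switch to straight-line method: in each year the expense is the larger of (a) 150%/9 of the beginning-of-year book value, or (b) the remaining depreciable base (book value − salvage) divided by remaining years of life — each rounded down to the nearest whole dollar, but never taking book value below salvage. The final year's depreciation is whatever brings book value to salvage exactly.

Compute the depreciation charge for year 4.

Depreciable base = $121,679 − $11,700 = $109,979.
Year 1: DB = ⌊$121,679 × 150%/9⌋ = $20,279; SL = ⌊$109,979/9⌋ = $12,219 → take DB $20,279. Book value $101,400.
Year 2: DB = ⌊$101,400 × 150%/9⌋ = $16,900; SL = ⌊$89,700/8⌋ = $11,212 → take DB $16,900. Book value $84,500.
Year 3: DB = ⌊$84,500 × 150%/9⌋ = $14,083; SL = ⌊$72,800/7⌋ = $10,400 → take DB $14,083. Book value $70,417.
Year 4: DB = ⌊$70,417 × 150%/9⌋ = $11,736; SL = ⌊$58,717/6⌋ = $9,786 → take DB $11,736. Book value $58,681.

$11,736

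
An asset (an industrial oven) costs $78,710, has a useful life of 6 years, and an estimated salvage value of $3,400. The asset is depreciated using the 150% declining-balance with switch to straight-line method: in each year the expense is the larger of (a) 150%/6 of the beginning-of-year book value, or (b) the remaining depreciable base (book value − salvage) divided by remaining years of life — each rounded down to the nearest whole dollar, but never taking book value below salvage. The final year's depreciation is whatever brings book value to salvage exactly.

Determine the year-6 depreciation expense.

Depreciable base = $78,710 − $3,400 = $75,310.
Year 1: DB = ⌊$78,710 × 150%/6⌋ = $19,677; SL = ⌊$75,310/6⌋ = $12,551 → take DB $19,677. Book value $59,033.
Year 2: DB = ⌊$59,033 × 150%/6⌋ = $14,758; SL = ⌊$55,633/5⌋ = $11,126 → take DB $14,758. Book value $44,275.
Year 3: DB = ⌊$44,275 × 150%/6⌋ = $11,068; SL = ⌊$40,875/4⌋ = $10,218 → take DB $11,068. Book value $33,207.
Year 4: DB = ⌊$33,207 × 150%/6⌋ = $8,301; SL = ⌊$29,807/3⌋ = $9,935 → take SL $9,935. Book value $23,272.
Year 5: DB = ⌊$23,272 × 150%/6⌋ = $5,818; SL = ⌊$19,872/2⌋ = $9,936 → take SL $9,936. Book value $13,336.
Year 6 (final): $13,336 − $3,400 = $9,936. Book value $3,400.

$9,936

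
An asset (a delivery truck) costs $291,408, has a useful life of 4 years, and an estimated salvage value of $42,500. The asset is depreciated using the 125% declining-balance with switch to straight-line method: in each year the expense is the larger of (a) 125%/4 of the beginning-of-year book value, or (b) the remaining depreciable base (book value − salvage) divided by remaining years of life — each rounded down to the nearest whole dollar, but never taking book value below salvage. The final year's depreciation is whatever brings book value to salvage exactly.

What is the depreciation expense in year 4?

$47,618

Depreciable base = $291,408 − $42,500 = $248,908.
Year 1: DB = ⌊$291,408 × 125%/4⌋ = $91,065; SL = ⌊$248,908/4⌋ = $62,227 → take DB $91,065. Book value $200,343.
Year 2: DB = ⌊$200,343 × 125%/4⌋ = $62,607; SL = ⌊$157,843/3⌋ = $52,614 → take DB $62,607. Book value $137,736.
Year 3: DB = ⌊$137,736 × 125%/4⌋ = $43,042; SL = ⌊$95,236/2⌋ = $47,618 → take SL $47,618. Book value $90,118.
Year 4 (final): $90,118 − $42,500 = $47,618. Book value $42,500.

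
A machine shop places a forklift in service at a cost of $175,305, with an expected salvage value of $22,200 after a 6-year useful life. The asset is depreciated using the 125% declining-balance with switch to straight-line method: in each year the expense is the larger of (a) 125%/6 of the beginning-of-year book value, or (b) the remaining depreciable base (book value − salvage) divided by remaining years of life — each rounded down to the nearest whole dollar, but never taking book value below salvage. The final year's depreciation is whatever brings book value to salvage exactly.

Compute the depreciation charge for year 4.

$21,594

Depreciable base = $175,305 − $22,200 = $153,105.
Year 1: DB = ⌊$175,305 × 125%/6⌋ = $36,521; SL = ⌊$153,105/6⌋ = $25,517 → take DB $36,521. Book value $138,784.
Year 2: DB = ⌊$138,784 × 125%/6⌋ = $28,913; SL = ⌊$116,584/5⌋ = $23,316 → take DB $28,913. Book value $109,871.
Year 3: DB = ⌊$109,871 × 125%/6⌋ = $22,889; SL = ⌊$87,671/4⌋ = $21,917 → take DB $22,889. Book value $86,982.
Year 4: DB = ⌊$86,982 × 125%/6⌋ = $18,121; SL = ⌊$64,782/3⌋ = $21,594 → take SL $21,594. Book value $65,388.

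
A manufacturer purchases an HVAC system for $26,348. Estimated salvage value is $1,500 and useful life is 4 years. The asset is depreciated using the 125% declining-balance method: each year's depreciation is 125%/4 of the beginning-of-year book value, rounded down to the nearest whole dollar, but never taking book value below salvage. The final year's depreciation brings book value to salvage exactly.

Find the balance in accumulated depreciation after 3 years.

$17,785

Depreciable base = $26,348 − $1,500 = $24,848.
Year 1: ⌊$26,348 × 125%/4⌋ = $8,233. Book value $18,115.
Year 2: ⌊$18,115 × 125%/4⌋ = $5,660. Book value $12,455.
Year 3: ⌊$12,455 × 125%/4⌋ = $3,892. Book value $8,563.
Accumulated through year 3 = $26,348 − $8,563 = $17,785.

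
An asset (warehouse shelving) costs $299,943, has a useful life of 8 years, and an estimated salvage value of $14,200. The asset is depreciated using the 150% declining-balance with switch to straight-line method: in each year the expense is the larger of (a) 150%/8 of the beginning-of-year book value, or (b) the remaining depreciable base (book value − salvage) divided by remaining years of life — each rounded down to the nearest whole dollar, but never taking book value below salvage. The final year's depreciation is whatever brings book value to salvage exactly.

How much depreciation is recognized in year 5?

Depreciable base = $299,943 − $14,200 = $285,743.
Year 1: DB = ⌊$299,943 × 150%/8⌋ = $56,239; SL = ⌊$285,743/8⌋ = $35,717 → take DB $56,239. Book value $243,704.
Year 2: DB = ⌊$243,704 × 150%/8⌋ = $45,694; SL = ⌊$229,504/7⌋ = $32,786 → take DB $45,694. Book value $198,010.
Year 3: DB = ⌊$198,010 × 150%/8⌋ = $37,126; SL = ⌊$183,810/6⌋ = $30,635 → take DB $37,126. Book value $160,884.
Year 4: DB = ⌊$160,884 × 150%/8⌋ = $30,165; SL = ⌊$146,684/5⌋ = $29,336 → take DB $30,165. Book value $130,719.
Year 5: DB = ⌊$130,719 × 150%/8⌋ = $24,509; SL = ⌊$116,519/4⌋ = $29,129 → take SL $29,129. Book value $101,590.

$29,129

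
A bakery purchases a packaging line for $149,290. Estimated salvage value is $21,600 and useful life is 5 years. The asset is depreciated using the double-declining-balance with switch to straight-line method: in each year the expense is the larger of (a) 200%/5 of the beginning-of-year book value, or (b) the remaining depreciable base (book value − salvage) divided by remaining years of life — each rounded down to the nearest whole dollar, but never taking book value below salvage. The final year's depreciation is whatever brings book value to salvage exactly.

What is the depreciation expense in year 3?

$21,498

Depreciable base = $149,290 − $21,600 = $127,690.
Year 1: DB = ⌊$149,290 × 200%/5⌋ = $59,716; SL = ⌊$127,690/5⌋ = $25,538 → take DB $59,716. Book value $89,574.
Year 2: DB = ⌊$89,574 × 200%/5⌋ = $35,829; SL = ⌊$67,974/4⌋ = $16,993 → take DB $35,829. Book value $53,745.
Year 3: DB = ⌊$53,745 × 200%/5⌋ = $21,498; SL = ⌊$32,145/3⌋ = $10,715 → take DB $21,498. Book value $32,247.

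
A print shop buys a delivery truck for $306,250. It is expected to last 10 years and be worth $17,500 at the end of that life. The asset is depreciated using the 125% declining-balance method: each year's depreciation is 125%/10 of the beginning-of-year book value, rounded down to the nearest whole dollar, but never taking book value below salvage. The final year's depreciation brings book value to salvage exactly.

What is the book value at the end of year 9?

$92,078

Depreciable base = $306,250 − $17,500 = $288,750.
Year 1: ⌊$306,250 × 125%/10⌋ = $38,281. Book value $267,969.
Year 2: ⌊$267,969 × 125%/10⌋ = $33,496. Book value $234,473.
Year 3: ⌊$234,473 × 125%/10⌋ = $29,309. Book value $205,164.
Year 4: ⌊$205,164 × 125%/10⌋ = $25,645. Book value $179,519.
Year 5: ⌊$179,519 × 125%/10⌋ = $22,439. Book value $157,080.
Year 6: ⌊$157,080 × 125%/10⌋ = $19,635. Book value $137,445.
Year 7: ⌊$137,445 × 125%/10⌋ = $17,180. Book value $120,265.
Year 8: ⌊$120,265 × 125%/10⌋ = $15,033. Book value $105,232.
Year 9: ⌊$105,232 × 125%/10⌋ = $13,154. Book value $92,078.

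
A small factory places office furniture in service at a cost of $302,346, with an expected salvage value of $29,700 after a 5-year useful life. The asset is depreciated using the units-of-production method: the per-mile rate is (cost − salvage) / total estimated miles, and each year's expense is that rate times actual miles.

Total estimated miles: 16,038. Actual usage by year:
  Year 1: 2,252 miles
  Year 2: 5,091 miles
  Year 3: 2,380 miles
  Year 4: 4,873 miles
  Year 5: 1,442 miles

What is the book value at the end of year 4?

$54,214

Depreciable base = $302,346 − $29,700 = $272,646.
Rate = $272,646 / 16,038 miles = $17 per mile.
Year 1: 2,252 × $17 = $38,284. Book value $264,062.
Year 2: 5,091 × $17 = $86,547. Book value $177,515.
Year 3: 2,380 × $17 = $40,460. Book value $137,055.
Year 4: 4,873 × $17 = $82,841. Book value $54,214.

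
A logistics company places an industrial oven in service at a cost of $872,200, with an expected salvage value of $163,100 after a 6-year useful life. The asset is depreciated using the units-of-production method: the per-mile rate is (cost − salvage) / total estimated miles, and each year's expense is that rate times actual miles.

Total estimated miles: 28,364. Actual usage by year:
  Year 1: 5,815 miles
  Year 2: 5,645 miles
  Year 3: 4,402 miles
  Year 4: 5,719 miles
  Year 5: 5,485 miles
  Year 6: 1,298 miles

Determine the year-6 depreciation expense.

Depreciable base = $872,200 − $163,100 = $709,100.
Rate = $709,100 / 28,364 miles = $25 per mile.
Year 1: 5,815 × $25 = $145,375. Book value $726,825.
Year 2: 5,645 × $25 = $141,125. Book value $585,700.
Year 3: 4,402 × $25 = $110,050. Book value $475,650.
Year 4: 5,719 × $25 = $142,975. Book value $332,675.
Year 5: 5,485 × $25 = $137,125. Book value $195,550.
Year 6: 1,298 × $25 = $32,450. Book value $163,100.

$32,450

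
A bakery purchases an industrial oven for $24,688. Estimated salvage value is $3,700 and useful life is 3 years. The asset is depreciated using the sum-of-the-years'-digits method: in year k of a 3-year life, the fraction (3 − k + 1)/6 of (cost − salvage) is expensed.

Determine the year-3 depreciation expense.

Depreciable base = $24,688 − $3,700 = $20,988.
Sum of the years' digits = 3+2+1 = 6.
Year 1: $20,988 × 3/6 = $10,494. Book value $14,194.
Year 2: $20,988 × 2/6 = $6,996. Book value $7,198.
Year 3: $20,988 × 1/6 = $3,498. Book value $3,700.

$3,498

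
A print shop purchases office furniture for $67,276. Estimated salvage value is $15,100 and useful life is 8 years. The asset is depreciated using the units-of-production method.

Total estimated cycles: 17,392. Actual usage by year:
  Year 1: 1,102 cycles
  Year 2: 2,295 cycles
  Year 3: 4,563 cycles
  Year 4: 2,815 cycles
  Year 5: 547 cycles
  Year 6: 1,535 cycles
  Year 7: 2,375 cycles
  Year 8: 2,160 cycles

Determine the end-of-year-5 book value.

Depreciable base = $67,276 − $15,100 = $52,176.
Rate = $52,176 / 17,392 cycles = $3 per cycle.
Year 1: 1,102 × $3 = $3,306. Book value $63,970.
Year 2: 2,295 × $3 = $6,885. Book value $57,085.
Year 3: 4,563 × $3 = $13,689. Book value $43,396.
Year 4: 2,815 × $3 = $8,445. Book value $34,951.
Year 5: 547 × $3 = $1,641. Book value $33,310.

$33,310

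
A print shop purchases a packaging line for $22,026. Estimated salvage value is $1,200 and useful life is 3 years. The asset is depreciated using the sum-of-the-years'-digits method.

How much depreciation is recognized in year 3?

$3,471

Depreciable base = $22,026 − $1,200 = $20,826.
Sum of the years' digits = 3+2+1 = 6.
Year 1: $20,826 × 3/6 = $10,413. Book value $11,613.
Year 2: $20,826 × 2/6 = $6,942. Book value $4,671.
Year 3: $20,826 × 1/6 = $3,471. Book value $1,200.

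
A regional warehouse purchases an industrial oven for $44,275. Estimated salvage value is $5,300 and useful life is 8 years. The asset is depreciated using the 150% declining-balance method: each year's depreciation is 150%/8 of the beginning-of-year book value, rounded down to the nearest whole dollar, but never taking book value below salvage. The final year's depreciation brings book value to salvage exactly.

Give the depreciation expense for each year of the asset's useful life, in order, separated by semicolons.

$8,301; $6,745; $5,480; $4,452; $3,618; $2,939; $2,388; $5,052

Depreciable base = $44,275 − $5,300 = $38,975.
Year 1: ⌊$44,275 × 150%/8⌋ = $8,301. Book value $35,974.
Year 2: ⌊$35,974 × 150%/8⌋ = $6,745. Book value $29,229.
Year 3: ⌊$29,229 × 150%/8⌋ = $5,480. Book value $23,749.
Year 4: ⌊$23,749 × 150%/8⌋ = $4,452. Book value $19,297.
Year 5: ⌊$19,297 × 150%/8⌋ = $3,618. Book value $15,679.
Year 6: ⌊$15,679 × 150%/8⌋ = $2,939. Book value $12,740.
Year 7: ⌊$12,740 × 150%/8⌋ = $2,388. Book value $10,352.
Year 8 (final): $10,352 − $5,300 = $5,052. Book value $5,300.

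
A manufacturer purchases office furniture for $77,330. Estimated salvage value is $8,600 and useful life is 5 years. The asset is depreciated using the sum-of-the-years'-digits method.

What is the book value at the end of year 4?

Depreciable base = $77,330 − $8,600 = $68,730.
Sum of the years' digits = 5+4+3+2+1 = 15.
Year 1: $68,730 × 5/15 = $22,910. Book value $54,420.
Year 2: $68,730 × 4/15 = $18,328. Book value $36,092.
Year 3: $68,730 × 3/15 = $13,746. Book value $22,346.
Year 4: $68,730 × 2/15 = $9,164. Book value $13,182.

$13,182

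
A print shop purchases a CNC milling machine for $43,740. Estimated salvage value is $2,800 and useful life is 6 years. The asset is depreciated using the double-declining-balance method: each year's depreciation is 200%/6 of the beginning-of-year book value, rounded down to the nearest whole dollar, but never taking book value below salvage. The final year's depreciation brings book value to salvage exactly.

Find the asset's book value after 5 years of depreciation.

$5,760

Depreciable base = $43,740 − $2,800 = $40,940.
Year 1: ⌊$43,740 × 200%/6⌋ = $14,580. Book value $29,160.
Year 2: ⌊$29,160 × 200%/6⌋ = $9,720. Book value $19,440.
Year 3: ⌊$19,440 × 200%/6⌋ = $6,480. Book value $12,960.
Year 4: ⌊$12,960 × 200%/6⌋ = $4,320. Book value $8,640.
Year 5: ⌊$8,640 × 200%/6⌋ = $2,880. Book value $5,760.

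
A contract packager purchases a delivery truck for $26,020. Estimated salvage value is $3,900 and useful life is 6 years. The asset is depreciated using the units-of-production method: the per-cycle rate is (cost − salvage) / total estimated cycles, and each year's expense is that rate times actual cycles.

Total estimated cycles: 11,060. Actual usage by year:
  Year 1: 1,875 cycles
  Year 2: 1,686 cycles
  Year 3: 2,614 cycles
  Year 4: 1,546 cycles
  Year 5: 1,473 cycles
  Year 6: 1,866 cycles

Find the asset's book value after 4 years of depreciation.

$10,578

Depreciable base = $26,020 − $3,900 = $22,120.
Rate = $22,120 / 11,060 cycles = $2 per cycle.
Year 1: 1,875 × $2 = $3,750. Book value $22,270.
Year 2: 1,686 × $2 = $3,372. Book value $18,898.
Year 3: 2,614 × $2 = $5,228. Book value $13,670.
Year 4: 1,546 × $2 = $3,092. Book value $10,578.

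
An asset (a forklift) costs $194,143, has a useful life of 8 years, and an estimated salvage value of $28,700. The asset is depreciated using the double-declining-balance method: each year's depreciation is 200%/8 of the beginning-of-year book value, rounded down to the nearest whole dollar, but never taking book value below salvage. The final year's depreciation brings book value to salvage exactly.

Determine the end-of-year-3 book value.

$81,905

Depreciable base = $194,143 − $28,700 = $165,443.
Year 1: ⌊$194,143 × 200%/8⌋ = $48,535. Book value $145,608.
Year 2: ⌊$145,608 × 200%/8⌋ = $36,402. Book value $109,206.
Year 3: ⌊$109,206 × 200%/8⌋ = $27,301. Book value $81,905.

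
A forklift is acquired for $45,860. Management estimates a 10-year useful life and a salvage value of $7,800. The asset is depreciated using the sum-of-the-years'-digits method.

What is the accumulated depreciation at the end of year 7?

Depreciable base = $45,860 − $7,800 = $38,060.
Sum of the years' digits = 10+9+8+7+6+5+4+3+2+1 = 55.
Year 1: $38,060 × 10/55 = $6,920. Book value $38,940.
Year 2: $38,060 × 9/55 = $6,228. Book value $32,712.
Year 3: $38,060 × 8/55 = $5,536. Book value $27,176.
Year 4: $38,060 × 7/55 = $4,844. Book value $22,332.
Year 5: $38,060 × 6/55 = $4,152. Book value $18,180.
Year 6: $38,060 × 5/55 = $3,460. Book value $14,720.
Year 7: $38,060 × 4/55 = $2,768. Book value $11,952.
Accumulated through year 7 = $45,860 − $11,952 = $33,908.

$33,908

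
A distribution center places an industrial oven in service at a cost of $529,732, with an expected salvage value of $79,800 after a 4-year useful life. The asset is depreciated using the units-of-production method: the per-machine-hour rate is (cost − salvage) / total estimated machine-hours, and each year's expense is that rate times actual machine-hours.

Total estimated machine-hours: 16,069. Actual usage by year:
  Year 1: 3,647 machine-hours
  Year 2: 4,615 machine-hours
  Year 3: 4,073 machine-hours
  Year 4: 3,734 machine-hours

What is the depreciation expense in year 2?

$129,220

Depreciable base = $529,732 − $79,800 = $449,932.
Rate = $449,932 / 16,069 machine-hours = $28 per machine-hour.
Year 1: 3,647 × $28 = $102,116. Book value $427,616.
Year 2: 4,615 × $28 = $129,220. Book value $298,396.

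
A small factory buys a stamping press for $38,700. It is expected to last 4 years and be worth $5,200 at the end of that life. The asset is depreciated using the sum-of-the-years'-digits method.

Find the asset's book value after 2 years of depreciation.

Depreciable base = $38,700 − $5,200 = $33,500.
Sum of the years' digits = 4+3+2+1 = 10.
Year 1: $33,500 × 4/10 = $13,400. Book value $25,300.
Year 2: $33,500 × 3/10 = $10,050. Book value $15,250.

$15,250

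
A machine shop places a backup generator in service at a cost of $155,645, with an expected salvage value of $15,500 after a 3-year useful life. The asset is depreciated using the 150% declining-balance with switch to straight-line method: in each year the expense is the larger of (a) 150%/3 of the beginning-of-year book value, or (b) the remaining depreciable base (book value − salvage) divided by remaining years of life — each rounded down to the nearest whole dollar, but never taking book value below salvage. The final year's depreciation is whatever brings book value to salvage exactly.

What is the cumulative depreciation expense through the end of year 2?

$116,733

Depreciable base = $155,645 − $15,500 = $140,145.
Year 1: DB = ⌊$155,645 × 150%/3⌋ = $77,822; SL = ⌊$140,145/3⌋ = $46,715 → take DB $77,822. Book value $77,823.
Year 2: DB = ⌊$77,823 × 150%/3⌋ = $38,911; SL = ⌊$62,323/2⌋ = $31,161 → take DB $38,911. Book value $38,912.
Accumulated through year 2 = $155,645 − $38,912 = $116,733.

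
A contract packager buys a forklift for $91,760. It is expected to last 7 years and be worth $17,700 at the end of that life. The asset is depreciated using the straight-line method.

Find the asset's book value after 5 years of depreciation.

$38,860

Depreciable base = $91,760 − $17,700 = $74,060.
Annual expense = $74,060 / 7 = $10,580.
End of year 1: book value $81,180.
End of year 2: book value $70,600.
End of year 3: book value $60,020.
End of year 4: book value $49,440.
End of year 5: book value $38,860.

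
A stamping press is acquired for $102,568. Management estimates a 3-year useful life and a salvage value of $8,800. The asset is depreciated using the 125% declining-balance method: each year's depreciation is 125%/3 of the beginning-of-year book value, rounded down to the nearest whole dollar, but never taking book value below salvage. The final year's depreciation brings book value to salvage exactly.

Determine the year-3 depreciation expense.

Depreciable base = $102,568 − $8,800 = $93,768.
Year 1: ⌊$102,568 × 125%/3⌋ = $42,736. Book value $59,832.
Year 2: ⌊$59,832 × 125%/3⌋ = $24,930. Book value $34,902.
Year 3 (final): $34,902 − $8,800 = $26,102. Book value $8,800.

$26,102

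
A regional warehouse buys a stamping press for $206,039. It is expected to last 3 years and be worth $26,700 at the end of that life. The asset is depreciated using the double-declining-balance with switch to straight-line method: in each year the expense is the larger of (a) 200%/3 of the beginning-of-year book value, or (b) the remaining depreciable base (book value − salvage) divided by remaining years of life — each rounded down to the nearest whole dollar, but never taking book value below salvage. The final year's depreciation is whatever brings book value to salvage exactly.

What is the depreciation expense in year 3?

$0

Depreciable base = $206,039 − $26,700 = $179,339.
Year 1: DB = ⌊$206,039 × 200%/3⌋ = $137,359; SL = ⌊$179,339/3⌋ = $59,779 → take DB $137,359. Book value $68,680.
Year 2: DB = ⌊$68,680 × 200%/3⌋ = $45,786; SL = ⌊$41,980/2⌋ = $20,990 → take DB $45,786, capped at $41,980. Book value $26,700.
Year 3 (final): $26,700 − $26,700 = $0. Book value $26,700.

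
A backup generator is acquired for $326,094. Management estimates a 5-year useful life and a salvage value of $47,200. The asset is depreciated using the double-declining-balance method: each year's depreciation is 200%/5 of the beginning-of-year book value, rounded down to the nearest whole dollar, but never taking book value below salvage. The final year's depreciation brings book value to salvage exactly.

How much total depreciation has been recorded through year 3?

Depreciable base = $326,094 − $47,200 = $278,894.
Year 1: ⌊$326,094 × 200%/5⌋ = $130,437. Book value $195,657.
Year 2: ⌊$195,657 × 200%/5⌋ = $78,262. Book value $117,395.
Year 3: ⌊$117,395 × 200%/5⌋ = $46,958. Book value $70,437.
Accumulated through year 3 = $326,094 − $70,437 = $255,657.

$255,657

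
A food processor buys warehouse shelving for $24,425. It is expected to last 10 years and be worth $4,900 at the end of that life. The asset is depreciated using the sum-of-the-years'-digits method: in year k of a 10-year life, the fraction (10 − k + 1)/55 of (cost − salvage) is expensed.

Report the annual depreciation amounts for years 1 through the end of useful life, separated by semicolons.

Depreciable base = $24,425 − $4,900 = $19,525.
Sum of the years' digits = 10+9+8+7+6+5+4+3+2+1 = 55.
Year 1: $19,525 × 10/55 = $3,550. Book value $20,875.
Year 2: $19,525 × 9/55 = $3,195. Book value $17,680.
Year 3: $19,525 × 8/55 = $2,840. Book value $14,840.
Year 4: $19,525 × 7/55 = $2,485. Book value $12,355.
Year 5: $19,525 × 6/55 = $2,130. Book value $10,225.
Year 6: $19,525 × 5/55 = $1,775. Book value $8,450.
Year 7: $19,525 × 4/55 = $1,420. Book value $7,030.
Year 8: $19,525 × 3/55 = $1,065. Book value $5,965.
Year 9: $19,525 × 2/55 = $710. Book value $5,255.
Year 10: $19,525 × 1/55 = $355. Book value $4,900.

$3,550; $3,195; $2,840; $2,485; $2,130; $1,775; $1,420; $1,065; $710; $355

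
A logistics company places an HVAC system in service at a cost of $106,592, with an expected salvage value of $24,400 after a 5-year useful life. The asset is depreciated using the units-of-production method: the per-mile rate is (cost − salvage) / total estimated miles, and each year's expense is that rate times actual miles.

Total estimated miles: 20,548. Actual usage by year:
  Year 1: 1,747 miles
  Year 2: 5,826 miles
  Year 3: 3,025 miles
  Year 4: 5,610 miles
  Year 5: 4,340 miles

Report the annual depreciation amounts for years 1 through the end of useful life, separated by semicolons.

$6,988; $23,304; $12,100; $22,440; $17,360

Depreciable base = $106,592 − $24,400 = $82,192.
Rate = $82,192 / 20,548 miles = $4 per mile.
Year 1: 1,747 × $4 = $6,988. Book value $99,604.
Year 2: 5,826 × $4 = $23,304. Book value $76,300.
Year 3: 3,025 × $4 = $12,100. Book value $64,200.
Year 4: 5,610 × $4 = $22,440. Book value $41,760.
Year 5: 4,340 × $4 = $17,360. Book value $24,400.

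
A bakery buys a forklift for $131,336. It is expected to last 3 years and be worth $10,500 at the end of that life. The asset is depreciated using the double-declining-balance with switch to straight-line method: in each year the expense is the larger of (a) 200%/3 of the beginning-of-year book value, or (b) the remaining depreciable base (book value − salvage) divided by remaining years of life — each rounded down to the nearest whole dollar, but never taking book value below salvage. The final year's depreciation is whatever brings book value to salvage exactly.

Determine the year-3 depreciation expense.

Depreciable base = $131,336 − $10,500 = $120,836.
Year 1: DB = ⌊$131,336 × 200%/3⌋ = $87,557; SL = ⌊$120,836/3⌋ = $40,278 → take DB $87,557. Book value $43,779.
Year 2: DB = ⌊$43,779 × 200%/3⌋ = $29,186; SL = ⌊$33,279/2⌋ = $16,639 → take DB $29,186. Book value $14,593.
Year 3 (final): $14,593 − $10,500 = $4,093. Book value $10,500.

$4,093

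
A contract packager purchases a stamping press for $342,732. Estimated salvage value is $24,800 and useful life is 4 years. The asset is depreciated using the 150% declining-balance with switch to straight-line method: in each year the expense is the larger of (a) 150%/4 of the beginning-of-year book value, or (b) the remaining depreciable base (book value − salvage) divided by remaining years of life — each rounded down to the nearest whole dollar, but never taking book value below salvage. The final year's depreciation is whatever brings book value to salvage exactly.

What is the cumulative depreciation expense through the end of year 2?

Depreciable base = $342,732 − $24,800 = $317,932.
Year 1: DB = ⌊$342,732 × 150%/4⌋ = $128,524; SL = ⌊$317,932/4⌋ = $79,483 → take DB $128,524. Book value $214,208.
Year 2: DB = ⌊$214,208 × 150%/4⌋ = $80,328; SL = ⌊$189,408/3⌋ = $63,136 → take DB $80,328. Book value $133,880.
Accumulated through year 2 = $342,732 − $133,880 = $208,852.

$208,852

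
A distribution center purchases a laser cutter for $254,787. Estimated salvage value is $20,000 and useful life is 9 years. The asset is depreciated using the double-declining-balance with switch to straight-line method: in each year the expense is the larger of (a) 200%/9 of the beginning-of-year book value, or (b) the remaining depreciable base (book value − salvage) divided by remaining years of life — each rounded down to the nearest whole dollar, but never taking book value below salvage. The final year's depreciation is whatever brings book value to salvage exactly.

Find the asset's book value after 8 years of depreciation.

Depreciable base = $254,787 − $20,000 = $234,787.
Year 1: DB = ⌊$254,787 × 200%/9⌋ = $56,619; SL = ⌊$234,787/9⌋ = $26,087 → take DB $56,619. Book value $198,168.
Year 2: DB = ⌊$198,168 × 200%/9⌋ = $44,037; SL = ⌊$178,168/8⌋ = $22,271 → take DB $44,037. Book value $154,131.
Year 3: DB = ⌊$154,131 × 200%/9⌋ = $34,251; SL = ⌊$134,131/7⌋ = $19,161 → take DB $34,251. Book value $119,880.
Year 4: DB = ⌊$119,880 × 200%/9⌋ = $26,640; SL = ⌊$99,880/6⌋ = $16,646 → take DB $26,640. Book value $93,240.
Year 5: DB = ⌊$93,240 × 200%/9⌋ = $20,720; SL = ⌊$73,240/5⌋ = $14,648 → take DB $20,720. Book value $72,520.
Year 6: DB = ⌊$72,520 × 200%/9⌋ = $16,115; SL = ⌊$52,520/4⌋ = $13,130 → take DB $16,115. Book value $56,405.
Year 7: DB = ⌊$56,405 × 200%/9⌋ = $12,534; SL = ⌊$36,405/3⌋ = $12,135 → take DB $12,534. Book value $43,871.
Year 8: DB = ⌊$43,871 × 200%/9⌋ = $9,749; SL = ⌊$23,871/2⌋ = $11,935 → take SL $11,935. Book value $31,936.

$31,936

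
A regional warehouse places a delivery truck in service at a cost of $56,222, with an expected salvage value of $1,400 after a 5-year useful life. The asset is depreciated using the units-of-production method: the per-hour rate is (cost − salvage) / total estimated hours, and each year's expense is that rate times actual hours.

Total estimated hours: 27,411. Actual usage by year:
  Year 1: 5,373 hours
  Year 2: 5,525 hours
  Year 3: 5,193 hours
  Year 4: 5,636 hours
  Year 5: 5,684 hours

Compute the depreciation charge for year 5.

$11,368

Depreciable base = $56,222 − $1,400 = $54,822.
Rate = $54,822 / 27,411 hours = $2 per hour.
Year 1: 5,373 × $2 = $10,746. Book value $45,476.
Year 2: 5,525 × $2 = $11,050. Book value $34,426.
Year 3: 5,193 × $2 = $10,386. Book value $24,040.
Year 4: 5,636 × $2 = $11,272. Book value $12,768.
Year 5: 5,684 × $2 = $11,368. Book value $1,400.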